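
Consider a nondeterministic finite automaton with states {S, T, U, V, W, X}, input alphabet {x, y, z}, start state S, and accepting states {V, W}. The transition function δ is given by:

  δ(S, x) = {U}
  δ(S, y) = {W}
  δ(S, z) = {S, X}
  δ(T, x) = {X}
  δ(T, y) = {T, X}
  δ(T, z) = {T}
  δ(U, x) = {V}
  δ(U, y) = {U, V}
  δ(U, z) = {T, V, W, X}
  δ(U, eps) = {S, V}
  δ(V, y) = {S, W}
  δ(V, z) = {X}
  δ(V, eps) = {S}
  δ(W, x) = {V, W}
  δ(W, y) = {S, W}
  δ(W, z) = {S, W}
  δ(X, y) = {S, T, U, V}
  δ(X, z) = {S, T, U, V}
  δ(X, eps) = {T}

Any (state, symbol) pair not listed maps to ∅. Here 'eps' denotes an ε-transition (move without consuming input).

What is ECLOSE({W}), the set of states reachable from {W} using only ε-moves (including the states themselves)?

{W}

Begin with {W}.
No ε-moves leave this set, so the closure equals the set itself.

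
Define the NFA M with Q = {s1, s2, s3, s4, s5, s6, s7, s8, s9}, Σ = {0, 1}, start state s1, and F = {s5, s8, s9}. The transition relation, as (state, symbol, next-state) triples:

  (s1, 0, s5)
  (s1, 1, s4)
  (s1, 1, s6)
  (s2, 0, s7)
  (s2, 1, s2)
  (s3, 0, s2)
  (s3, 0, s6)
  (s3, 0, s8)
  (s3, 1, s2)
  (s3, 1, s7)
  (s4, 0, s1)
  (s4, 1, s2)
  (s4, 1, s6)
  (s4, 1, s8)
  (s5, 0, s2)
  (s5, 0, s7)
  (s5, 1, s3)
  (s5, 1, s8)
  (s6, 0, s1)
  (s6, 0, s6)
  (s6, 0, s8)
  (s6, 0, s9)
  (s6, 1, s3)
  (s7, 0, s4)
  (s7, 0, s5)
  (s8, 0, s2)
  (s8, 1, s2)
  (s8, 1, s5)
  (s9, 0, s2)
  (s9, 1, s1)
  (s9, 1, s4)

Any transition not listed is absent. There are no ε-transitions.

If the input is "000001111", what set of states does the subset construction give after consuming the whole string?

{s2, s3, s5, s7, s8}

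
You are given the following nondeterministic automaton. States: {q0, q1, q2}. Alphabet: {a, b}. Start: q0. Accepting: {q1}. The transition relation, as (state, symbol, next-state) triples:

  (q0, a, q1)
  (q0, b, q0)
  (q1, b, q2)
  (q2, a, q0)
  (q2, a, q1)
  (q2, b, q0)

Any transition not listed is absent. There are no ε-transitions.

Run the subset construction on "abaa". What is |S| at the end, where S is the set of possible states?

1

Start in {q0}.
Read 'a': {q0} → {q1}.
Read 'b': {q1} → {q2}.
Read 'a': {q2} → {q0, q1}.
Read 'a': {q0, q1} → {q1}.
That set has 1 state.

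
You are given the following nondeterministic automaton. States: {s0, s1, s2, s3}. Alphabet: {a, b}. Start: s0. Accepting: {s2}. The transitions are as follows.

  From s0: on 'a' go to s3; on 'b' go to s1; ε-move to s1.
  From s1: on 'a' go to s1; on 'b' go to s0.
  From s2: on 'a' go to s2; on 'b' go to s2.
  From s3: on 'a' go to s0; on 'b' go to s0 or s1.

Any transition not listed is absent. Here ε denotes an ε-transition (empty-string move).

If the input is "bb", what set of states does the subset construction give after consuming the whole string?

Start: ε-closure({s0}) = {s0, s1}.
Read 'b': s0→{s1}, s1→{s0}; now {s0, s1}.
Read 'b': s0→{s1}, s1→{s0}; now {s0, s1}.

{s0, s1}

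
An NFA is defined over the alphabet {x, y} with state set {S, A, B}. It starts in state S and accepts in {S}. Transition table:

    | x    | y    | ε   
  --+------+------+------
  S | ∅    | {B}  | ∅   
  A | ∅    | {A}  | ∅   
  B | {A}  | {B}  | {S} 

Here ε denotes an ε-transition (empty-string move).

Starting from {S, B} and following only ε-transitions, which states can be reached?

{S, B}

Begin with {S, B}.
No ε-moves leave this set, so the closure equals the set itself.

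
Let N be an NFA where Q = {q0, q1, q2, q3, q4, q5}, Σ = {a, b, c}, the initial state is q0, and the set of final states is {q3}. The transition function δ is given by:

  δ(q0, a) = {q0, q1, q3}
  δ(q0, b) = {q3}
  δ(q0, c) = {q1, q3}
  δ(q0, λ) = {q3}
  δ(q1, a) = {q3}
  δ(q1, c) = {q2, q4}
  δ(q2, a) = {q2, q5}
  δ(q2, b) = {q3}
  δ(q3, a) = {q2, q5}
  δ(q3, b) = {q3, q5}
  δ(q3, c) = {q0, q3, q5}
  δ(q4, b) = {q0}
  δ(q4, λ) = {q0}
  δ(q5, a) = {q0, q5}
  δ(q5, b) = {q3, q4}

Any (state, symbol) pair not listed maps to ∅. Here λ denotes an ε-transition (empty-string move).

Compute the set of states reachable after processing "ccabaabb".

{q0, q3, q4, q5}

Start: ε-closure({q0}) = {q0, q3}.
Read 'c': q0→{q1, q3}, q3→{q0, q3, q5}; now {q0, q1, q3, q5}.
Read 'c': q0→{q1, q3}, q1→{q2, q4}, q3→{q0, q3, q5}, q5→∅; now {q0, q1, q2, q3, q4, q5}.
Read 'a': q0→{q0, q1, q3}, q1→{q3}, q2→{q2, q5}, q3→{q2, q5}, q4→∅, q5→{q0, q5}; now {q0, q1, q2, q3, q5}.
Read 'b': q0→{q3}, q1→∅, q2→{q3}, q3→{q3, q5}, q5→{q3, q4}; union {q3, q4, q5}; ε-closure = {q0, q3, q4, q5}.
Read 'a': q0→{q0, q1, q3}, q3→{q2, q5}, q4→∅, q5→{q0, q5}; now {q0, q1, q2, q3, q5}.
Read 'a': q0→{q0, q1, q3}, q1→{q3}, q2→{q2, q5}, q3→{q2, q5}, q5→{q0, q5}; now {q0, q1, q2, q3, q5}.
Read 'b': q0→{q3}, q1→∅, q2→{q3}, q3→{q3, q5}, q5→{q3, q4}; union {q3, q4, q5}; ε-closure = {q0, q3, q4, q5}.
Read 'b': q0→{q3}, q3→{q3, q5}, q4→{q0}, q5→{q3, q4}; now {q0, q3, q4, q5}.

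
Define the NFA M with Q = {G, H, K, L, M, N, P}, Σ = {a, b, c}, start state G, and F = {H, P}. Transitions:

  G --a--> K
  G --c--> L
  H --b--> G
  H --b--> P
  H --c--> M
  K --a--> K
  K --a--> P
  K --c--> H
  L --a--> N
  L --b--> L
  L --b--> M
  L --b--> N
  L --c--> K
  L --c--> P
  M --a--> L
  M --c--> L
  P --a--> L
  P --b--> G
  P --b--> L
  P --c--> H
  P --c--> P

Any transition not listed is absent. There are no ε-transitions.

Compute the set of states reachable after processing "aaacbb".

{G, L, M, N}

Start in {G}.
Read 'a': {G} → {K}.
Read 'a': {K} → {K, P}.
Read 'a': {K, P} → {K, L, P}.
Read 'c': {K, L, P} → {H, K, P}.
Read 'b': {H, K, P} → {G, L, P}.
Read 'b': {G, L, P} → {G, L, M, N}.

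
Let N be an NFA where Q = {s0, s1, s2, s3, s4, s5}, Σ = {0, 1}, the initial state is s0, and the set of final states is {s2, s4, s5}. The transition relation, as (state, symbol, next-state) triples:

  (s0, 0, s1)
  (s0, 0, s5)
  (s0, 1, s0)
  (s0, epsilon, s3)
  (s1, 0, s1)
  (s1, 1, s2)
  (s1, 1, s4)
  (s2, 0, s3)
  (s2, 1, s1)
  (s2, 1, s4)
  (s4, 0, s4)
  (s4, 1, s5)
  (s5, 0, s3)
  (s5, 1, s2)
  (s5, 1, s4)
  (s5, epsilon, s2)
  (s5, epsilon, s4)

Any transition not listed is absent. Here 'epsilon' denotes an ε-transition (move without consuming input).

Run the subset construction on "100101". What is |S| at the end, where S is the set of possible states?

Start: ε-closure({s0}) = {s0, s3}.
Read '1': s0→{s0}, s3→∅; union {s0}; ε-closure = {s0, s3}.
Read '0': s0→{s1, s5}, s3→∅; union {s1, s5}; ε-closure = {s1, s2, s4, s5}.
Read '0': s1→{s1}, s2→{s3}, s4→{s4}, s5→{s3}; now {s1, s3, s4}.
Read '1': s1→{s2, s4}, s3→∅, s4→{s5}; now {s2, s4, s5}.
Read '0': s2→{s3}, s4→{s4}, s5→{s3}; now {s3, s4}.
Read '1': s3→∅, s4→{s5}; union {s5}; ε-closure = {s2, s4, s5}.
That set has 3 states.

3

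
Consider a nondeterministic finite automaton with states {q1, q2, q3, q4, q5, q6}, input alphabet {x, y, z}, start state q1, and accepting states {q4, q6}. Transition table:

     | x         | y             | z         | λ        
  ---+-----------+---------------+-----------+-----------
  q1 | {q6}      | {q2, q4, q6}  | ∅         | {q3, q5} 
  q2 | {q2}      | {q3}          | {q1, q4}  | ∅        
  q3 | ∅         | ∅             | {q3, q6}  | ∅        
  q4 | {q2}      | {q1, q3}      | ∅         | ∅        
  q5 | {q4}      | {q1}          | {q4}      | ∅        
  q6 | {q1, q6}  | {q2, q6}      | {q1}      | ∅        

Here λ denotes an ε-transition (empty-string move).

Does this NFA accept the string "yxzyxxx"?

Yes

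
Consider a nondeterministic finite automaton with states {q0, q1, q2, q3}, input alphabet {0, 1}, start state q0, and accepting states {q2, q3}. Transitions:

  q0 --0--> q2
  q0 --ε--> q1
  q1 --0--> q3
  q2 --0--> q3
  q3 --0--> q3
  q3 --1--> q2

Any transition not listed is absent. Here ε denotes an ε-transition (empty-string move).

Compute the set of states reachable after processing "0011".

∅

Start: ε-closure({q0}) = {q0, q1}.
Read '0': {q0, q1} → {q2, q3}.
Read '0': {q2, q3} → {q3}.
Read '1': {q3} → {q2}.
Read '1': {q2} → ∅.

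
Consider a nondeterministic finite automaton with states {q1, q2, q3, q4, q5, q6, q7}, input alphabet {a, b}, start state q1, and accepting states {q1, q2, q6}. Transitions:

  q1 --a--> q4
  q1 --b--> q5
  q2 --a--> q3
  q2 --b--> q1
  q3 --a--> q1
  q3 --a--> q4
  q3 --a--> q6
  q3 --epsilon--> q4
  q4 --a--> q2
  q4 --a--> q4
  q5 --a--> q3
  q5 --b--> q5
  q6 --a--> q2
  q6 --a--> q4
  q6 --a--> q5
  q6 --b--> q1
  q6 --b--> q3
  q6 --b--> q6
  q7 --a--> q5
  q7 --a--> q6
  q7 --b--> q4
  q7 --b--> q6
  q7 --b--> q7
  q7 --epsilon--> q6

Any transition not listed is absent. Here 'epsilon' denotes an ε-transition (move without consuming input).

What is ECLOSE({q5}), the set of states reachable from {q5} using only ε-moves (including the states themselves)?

{q5}

Begin with {q5}.
No ε-moves leave this set, so the closure equals the set itself.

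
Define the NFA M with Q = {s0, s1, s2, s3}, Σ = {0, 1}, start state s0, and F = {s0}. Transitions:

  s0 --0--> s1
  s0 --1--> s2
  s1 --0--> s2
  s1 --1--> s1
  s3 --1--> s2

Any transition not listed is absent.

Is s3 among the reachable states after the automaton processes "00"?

Start in {s0}.
Read '0': s0→{s1}; now {s1}.
Read '0': s1→{s2}; now {s2}.
State s3 is not in {s2}.

No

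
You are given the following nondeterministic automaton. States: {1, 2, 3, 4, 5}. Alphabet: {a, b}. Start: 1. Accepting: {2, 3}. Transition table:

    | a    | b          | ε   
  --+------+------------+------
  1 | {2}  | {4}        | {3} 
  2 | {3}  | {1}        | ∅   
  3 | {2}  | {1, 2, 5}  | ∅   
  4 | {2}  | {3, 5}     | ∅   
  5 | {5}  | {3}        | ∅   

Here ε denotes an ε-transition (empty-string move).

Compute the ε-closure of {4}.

{4}

Begin with {4}.
No ε-moves leave this set, so the closure equals the set itself.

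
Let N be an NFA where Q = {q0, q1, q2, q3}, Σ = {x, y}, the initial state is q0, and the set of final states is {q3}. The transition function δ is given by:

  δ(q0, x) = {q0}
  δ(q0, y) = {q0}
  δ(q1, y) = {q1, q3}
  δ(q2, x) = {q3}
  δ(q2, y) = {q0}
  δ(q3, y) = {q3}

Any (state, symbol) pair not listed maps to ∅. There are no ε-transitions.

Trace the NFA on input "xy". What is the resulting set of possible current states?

{q0}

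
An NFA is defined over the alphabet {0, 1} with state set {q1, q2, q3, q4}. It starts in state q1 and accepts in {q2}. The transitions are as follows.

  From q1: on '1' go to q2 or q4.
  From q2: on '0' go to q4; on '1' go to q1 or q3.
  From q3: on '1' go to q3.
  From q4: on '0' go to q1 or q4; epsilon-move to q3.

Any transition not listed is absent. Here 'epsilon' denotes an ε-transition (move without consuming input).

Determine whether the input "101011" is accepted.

No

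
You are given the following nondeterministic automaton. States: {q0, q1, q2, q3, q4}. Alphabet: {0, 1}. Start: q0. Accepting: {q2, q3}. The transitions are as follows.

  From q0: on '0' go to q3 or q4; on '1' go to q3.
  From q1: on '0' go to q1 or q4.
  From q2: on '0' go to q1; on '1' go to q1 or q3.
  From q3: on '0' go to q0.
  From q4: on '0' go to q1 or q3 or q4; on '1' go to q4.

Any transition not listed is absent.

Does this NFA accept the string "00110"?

Start in {q0}.
Read '0': {q0} → {q3, q4}.
Read '0': {q3, q4} → {q0, q1, q3, q4}.
Read '1': {q0, q1, q3, q4} → {q3, q4}.
Read '1': {q3, q4} → {q4}.
Read '0': {q4} → {q1, q3, q4}.
The final set {q1, q3, q4} contains the accepting state q3.

Yes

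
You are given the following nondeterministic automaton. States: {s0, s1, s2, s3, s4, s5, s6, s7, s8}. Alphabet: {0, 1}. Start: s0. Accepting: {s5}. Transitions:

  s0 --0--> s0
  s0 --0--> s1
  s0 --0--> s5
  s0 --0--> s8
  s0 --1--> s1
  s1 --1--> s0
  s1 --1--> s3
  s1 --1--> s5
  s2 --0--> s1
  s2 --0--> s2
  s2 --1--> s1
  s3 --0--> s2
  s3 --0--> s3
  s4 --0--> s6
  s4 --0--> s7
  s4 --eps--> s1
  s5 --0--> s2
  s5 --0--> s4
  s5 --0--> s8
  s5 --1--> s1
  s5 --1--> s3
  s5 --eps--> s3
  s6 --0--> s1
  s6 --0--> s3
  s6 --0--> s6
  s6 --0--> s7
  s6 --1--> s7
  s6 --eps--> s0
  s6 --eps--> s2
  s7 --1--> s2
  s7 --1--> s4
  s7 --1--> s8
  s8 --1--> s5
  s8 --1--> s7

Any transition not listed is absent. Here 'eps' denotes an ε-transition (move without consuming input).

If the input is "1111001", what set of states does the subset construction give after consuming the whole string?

{s0, s1, s2, s3, s4, s5, s7, s8}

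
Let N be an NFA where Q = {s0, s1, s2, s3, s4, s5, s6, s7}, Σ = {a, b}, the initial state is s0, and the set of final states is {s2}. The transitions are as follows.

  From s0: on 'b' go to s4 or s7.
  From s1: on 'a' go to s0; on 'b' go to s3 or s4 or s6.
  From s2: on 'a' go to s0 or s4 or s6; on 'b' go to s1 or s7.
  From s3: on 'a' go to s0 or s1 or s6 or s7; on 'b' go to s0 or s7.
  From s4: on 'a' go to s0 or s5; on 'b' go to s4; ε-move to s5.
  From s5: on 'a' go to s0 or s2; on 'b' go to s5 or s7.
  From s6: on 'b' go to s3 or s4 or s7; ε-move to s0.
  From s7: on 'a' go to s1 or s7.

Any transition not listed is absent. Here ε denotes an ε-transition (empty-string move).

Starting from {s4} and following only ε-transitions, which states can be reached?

{s4, s5}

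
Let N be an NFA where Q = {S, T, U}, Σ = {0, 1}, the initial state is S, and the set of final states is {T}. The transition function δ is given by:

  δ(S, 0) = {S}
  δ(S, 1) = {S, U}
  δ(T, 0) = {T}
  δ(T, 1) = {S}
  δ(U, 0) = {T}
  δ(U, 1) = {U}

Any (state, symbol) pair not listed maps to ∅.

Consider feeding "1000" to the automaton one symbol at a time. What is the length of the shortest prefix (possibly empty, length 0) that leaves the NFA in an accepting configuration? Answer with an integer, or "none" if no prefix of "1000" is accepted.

2

Start in {S}.
Read '1': S→{S, U}; now {S, U}.
Read '0': S→{S}, U→{T}; now {S, T}.
None of the earlier sets intersect F, but {S, T} does.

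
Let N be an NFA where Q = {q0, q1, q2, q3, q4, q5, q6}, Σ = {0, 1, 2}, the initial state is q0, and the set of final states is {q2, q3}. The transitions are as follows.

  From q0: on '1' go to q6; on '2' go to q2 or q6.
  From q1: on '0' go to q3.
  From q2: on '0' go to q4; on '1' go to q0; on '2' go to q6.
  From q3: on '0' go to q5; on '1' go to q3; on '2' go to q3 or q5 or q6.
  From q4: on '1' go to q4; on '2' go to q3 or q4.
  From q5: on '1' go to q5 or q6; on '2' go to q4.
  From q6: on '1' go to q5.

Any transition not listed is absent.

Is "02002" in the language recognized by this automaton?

No

Start in {q0}.
Read '0': q0→∅; now ∅.
The set is empty and remains empty for the remaining 4 symbols.
The final set ∅ contains no accepting state.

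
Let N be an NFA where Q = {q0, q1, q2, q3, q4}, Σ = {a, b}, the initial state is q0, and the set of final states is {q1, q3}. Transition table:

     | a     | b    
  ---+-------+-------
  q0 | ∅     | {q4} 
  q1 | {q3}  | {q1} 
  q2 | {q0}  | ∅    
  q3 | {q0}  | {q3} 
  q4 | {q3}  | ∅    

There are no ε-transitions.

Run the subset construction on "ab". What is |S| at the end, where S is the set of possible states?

Start in {q0}.
Read 'a': {q0} → ∅.
The set is empty and remains empty for the remaining 1 symbol.
That set has 0 states.

0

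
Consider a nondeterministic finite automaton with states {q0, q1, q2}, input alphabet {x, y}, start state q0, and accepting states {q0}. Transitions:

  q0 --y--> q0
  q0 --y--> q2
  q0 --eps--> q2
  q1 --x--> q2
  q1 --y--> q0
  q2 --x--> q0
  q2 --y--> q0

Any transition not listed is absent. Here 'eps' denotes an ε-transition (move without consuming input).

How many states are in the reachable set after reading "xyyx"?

2

Start: ε-closure({q0}) = {q0, q2}.
Read 'x': q0→∅, q2→{q0}; union {q0}; ε-closure = {q0, q2}.
Read 'y': q0→{q0, q2}, q2→{q0}; now {q0, q2}.
Read 'y': q0→{q0, q2}, q2→{q0}; now {q0, q2}.
Read 'x': q0→∅, q2→{q0}; union {q0}; ε-closure = {q0, q2}.
That set has 2 states.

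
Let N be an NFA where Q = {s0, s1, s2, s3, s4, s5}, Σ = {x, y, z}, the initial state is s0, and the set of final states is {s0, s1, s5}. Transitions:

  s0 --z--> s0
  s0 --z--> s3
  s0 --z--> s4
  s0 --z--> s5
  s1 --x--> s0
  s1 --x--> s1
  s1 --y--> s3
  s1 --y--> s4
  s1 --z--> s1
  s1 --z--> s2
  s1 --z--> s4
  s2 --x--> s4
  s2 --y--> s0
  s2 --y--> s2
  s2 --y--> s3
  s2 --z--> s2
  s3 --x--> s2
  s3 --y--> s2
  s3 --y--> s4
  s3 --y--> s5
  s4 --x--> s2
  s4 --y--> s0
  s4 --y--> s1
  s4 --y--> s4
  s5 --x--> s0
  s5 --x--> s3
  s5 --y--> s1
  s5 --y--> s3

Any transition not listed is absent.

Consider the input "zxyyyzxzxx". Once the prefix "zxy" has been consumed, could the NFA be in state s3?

Yes

Start in {s0}.
Read 'z': s0→{s0, s3, s4, s5}; now {s0, s3, s4, s5}.
Read 'x': s0→∅, s3→{s2}, s4→{s2}, s5→{s0, s3}; now {s0, s2, s3}.
Read 'y': s0→∅, s2→{s0, s2, s3}, s3→{s2, s4, s5}; now {s0, s2, s3, s4, s5}.
State s3 is in {s0, s2, s3, s4, s5}.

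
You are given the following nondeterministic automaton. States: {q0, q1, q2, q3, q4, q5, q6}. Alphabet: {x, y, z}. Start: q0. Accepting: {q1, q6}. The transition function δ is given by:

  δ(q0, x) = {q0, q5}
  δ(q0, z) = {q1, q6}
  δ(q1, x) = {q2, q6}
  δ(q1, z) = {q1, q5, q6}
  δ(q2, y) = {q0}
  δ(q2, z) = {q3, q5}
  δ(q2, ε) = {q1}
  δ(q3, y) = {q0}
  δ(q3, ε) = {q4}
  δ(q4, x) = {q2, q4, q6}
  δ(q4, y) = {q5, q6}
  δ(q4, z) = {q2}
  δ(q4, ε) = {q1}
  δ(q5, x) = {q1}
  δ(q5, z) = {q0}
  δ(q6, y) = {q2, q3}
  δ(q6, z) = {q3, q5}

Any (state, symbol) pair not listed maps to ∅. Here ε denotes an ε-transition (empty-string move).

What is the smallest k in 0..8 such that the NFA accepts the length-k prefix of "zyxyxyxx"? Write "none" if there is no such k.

Start in {q0}.
Read 'z': {q0} → {q1, q6}.
None of the earlier sets intersect F, but {q1, q6} does.

1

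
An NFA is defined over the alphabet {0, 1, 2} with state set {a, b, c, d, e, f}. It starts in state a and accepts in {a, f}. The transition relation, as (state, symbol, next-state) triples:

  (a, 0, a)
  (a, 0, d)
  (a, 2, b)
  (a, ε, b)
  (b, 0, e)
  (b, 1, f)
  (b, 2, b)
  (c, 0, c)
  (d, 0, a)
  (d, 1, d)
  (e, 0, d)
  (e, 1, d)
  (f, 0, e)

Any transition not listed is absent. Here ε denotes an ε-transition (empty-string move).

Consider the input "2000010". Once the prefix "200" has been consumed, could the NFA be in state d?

Start: ε-closure({a}) = {a, b}.
Read '2': a→{b}, b→{b}; now {b}.
Read '0': b→{e}; now {e}.
Read '0': e→{d}; now {d}.
State d is in {d}.

Yes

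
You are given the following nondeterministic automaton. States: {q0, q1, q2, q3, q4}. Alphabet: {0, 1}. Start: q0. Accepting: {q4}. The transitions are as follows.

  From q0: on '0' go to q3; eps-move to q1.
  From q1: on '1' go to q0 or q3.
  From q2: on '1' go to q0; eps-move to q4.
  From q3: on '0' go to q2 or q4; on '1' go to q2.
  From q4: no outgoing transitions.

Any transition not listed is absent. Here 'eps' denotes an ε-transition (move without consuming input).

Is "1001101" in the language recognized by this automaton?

Yes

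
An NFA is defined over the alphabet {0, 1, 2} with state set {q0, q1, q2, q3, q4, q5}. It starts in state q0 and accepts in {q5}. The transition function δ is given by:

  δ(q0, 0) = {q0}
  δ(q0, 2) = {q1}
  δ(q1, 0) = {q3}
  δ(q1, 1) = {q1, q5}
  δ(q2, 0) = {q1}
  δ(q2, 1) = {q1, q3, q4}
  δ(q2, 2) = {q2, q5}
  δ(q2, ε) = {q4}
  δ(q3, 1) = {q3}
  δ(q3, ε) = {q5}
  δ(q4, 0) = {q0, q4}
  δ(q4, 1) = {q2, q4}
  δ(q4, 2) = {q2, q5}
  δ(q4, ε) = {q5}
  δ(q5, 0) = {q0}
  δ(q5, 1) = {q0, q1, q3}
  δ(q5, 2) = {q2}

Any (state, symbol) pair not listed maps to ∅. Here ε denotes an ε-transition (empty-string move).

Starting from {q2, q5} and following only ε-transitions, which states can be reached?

{q2, q4, q5}

Begin with {q2, q5}.
ε-move q2 → q4; add q4.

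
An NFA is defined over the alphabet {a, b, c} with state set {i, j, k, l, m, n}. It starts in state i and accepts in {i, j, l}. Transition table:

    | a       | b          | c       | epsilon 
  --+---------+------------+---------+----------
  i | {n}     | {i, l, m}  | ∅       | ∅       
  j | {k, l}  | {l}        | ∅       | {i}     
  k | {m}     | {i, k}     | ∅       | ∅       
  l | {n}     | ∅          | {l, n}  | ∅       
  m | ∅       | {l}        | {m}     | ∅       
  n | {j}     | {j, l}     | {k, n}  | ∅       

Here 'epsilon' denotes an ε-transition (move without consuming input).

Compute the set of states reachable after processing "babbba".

Start in {i}.
Read 'b': i→{i, l, m}; now {i, l, m}.
Read 'a': i→{n}, l→{n}, m→∅; now {n}.
Read 'b': n→{j, l}; union {j, l}; ε-closure = {i, j, l}.
Read 'b': i→{i, l, m}, j→{l}, l→∅; now {i, l, m}.
Read 'b': i→{i, l, m}, l→∅, m→{l}; now {i, l, m}.
Read 'a': i→{n}, l→{n}, m→∅; now {n}.

{n}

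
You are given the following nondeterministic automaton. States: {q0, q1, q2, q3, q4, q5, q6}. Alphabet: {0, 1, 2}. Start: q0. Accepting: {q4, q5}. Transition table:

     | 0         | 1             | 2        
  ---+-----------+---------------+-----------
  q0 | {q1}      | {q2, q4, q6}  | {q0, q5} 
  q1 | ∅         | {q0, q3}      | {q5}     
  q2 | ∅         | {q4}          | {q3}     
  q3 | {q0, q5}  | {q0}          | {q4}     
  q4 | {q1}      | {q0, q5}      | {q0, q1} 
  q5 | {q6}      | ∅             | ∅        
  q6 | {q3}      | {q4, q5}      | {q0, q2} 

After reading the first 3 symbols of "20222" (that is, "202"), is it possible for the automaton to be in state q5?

Yes

Start in {q0}.
Read '2': q0→{q0, q5}; now {q0, q5}.
Read '0': q0→{q1}, q5→{q6}; now {q1, q6}.
Read '2': q1→{q5}, q6→{q0, q2}; now {q0, q2, q5}.
State q5 is in {q0, q2, q5}.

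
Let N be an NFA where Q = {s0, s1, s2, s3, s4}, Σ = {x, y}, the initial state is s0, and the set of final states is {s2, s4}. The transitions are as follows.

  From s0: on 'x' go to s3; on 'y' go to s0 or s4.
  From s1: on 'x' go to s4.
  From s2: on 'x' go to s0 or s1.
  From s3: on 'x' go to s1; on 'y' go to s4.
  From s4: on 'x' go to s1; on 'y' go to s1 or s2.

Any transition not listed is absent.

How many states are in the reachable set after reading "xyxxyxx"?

Start in {s0}.
Read 'x': {s0} → {s3}.
Read 'y': {s3} → {s4}.
Read 'x': {s4} → {s1}.
Read 'x': {s1} → {s4}.
Read 'y': {s4} → {s1, s2}.
Read 'x': {s1, s2} → {s0, s1, s4}.
Read 'x': {s0, s1, s4} → {s1, s3, s4}.
That set has 3 states.

3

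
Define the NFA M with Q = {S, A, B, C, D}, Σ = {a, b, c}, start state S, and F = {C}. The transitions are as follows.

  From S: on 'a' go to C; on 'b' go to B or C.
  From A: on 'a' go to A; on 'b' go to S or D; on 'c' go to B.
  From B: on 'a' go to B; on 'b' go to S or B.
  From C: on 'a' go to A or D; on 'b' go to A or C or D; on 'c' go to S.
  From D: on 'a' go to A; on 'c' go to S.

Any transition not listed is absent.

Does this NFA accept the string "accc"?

No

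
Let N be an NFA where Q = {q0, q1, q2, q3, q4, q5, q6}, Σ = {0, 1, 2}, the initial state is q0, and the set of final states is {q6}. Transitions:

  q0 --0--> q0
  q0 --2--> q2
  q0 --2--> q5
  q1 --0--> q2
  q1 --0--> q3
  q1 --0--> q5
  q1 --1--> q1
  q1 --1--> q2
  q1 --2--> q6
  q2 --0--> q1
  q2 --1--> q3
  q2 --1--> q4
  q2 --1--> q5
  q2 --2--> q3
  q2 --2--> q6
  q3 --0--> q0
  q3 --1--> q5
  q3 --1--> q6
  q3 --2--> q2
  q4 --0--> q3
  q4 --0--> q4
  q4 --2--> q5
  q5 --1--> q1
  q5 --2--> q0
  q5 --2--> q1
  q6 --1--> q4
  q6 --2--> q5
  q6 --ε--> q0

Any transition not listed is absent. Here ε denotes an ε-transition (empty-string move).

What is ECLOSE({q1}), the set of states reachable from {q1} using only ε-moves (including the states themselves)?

Begin with {q1}.
No ε-moves leave this set, so the closure equals the set itself.

{q1}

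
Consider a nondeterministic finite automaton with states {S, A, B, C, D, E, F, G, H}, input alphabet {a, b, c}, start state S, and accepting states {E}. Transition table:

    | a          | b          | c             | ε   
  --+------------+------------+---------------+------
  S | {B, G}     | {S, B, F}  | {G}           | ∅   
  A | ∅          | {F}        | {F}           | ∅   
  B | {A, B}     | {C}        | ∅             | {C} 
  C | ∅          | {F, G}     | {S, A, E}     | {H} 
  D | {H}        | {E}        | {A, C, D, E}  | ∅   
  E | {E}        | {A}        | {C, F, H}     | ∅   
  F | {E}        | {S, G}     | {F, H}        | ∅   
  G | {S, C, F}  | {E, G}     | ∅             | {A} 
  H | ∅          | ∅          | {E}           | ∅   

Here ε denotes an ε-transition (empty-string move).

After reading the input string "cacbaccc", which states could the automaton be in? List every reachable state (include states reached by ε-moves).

{S, A, C, E, F, G, H}

Start in {S}.
Read 'c': S→{G}; union {G}; ε-closure = {A, G}.
Read 'a': A→∅, G→{S, C, F}; union {S, C, F}; ε-closure = {S, C, F, H}.
Read 'c': S→{G}, C→{S, A, E}, F→{F, H}, H→{E}; now {S, A, E, F, G, H}.
Read 'b': S→{S, B, F}, A→{F}, E→{A}, F→{S, G}, G→{E, G}, H→∅; union {S, A, B, E, F, G}; ε-closure = {S, A, B, C, E, F, G, H}.
Read 'a': S→{B, G}, A→∅, B→{A, B}, C→∅, E→{E}, F→{E}, G→{S, C, F}, H→∅; union {S, A, B, C, E, F, G}; ε-closure = {S, A, B, C, E, F, G, H}.
Read 'c': S→{G}, A→{F}, B→∅, C→{S, A, E}, E→{C, F, H}, F→{F, H}, G→∅, H→{E}; now {S, A, C, E, F, G, H}.
Read 'c': S→{G}, A→{F}, C→{S, A, E}, E→{C, F, H}, F→{F, H}, G→∅, H→{E}; now {S, A, C, E, F, G, H}.
Read 'c': S→{G}, A→{F}, C→{S, A, E}, E→{C, F, H}, F→{F, H}, G→∅, H→{E}; now {S, A, C, E, F, G, H}.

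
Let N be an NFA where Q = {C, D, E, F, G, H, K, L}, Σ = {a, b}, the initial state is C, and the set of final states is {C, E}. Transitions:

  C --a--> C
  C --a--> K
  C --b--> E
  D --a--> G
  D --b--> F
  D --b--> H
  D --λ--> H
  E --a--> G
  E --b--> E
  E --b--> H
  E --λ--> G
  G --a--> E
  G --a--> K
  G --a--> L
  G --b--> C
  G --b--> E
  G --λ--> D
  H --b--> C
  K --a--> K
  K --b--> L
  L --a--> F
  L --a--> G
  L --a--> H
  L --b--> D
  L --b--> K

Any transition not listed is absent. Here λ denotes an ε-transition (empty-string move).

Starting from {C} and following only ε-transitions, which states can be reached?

{C}

Begin with {C}.
No ε-moves leave this set, so the closure equals the set itself.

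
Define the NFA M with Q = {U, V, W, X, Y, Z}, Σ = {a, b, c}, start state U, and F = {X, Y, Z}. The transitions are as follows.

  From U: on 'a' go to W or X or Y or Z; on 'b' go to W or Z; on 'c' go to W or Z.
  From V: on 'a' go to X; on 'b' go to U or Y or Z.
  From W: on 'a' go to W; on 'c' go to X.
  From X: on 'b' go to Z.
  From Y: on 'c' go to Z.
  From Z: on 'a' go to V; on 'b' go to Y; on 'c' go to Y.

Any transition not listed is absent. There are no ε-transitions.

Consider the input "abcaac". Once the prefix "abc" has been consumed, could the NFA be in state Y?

Yes

Start in {U}.
Read 'a': U→{W, X, Y, Z}; now {W, X, Y, Z}.
Read 'b': W→∅, X→{Z}, Y→∅, Z→{Y}; now {Y, Z}.
Read 'c': Y→{Z}, Z→{Y}; now {Y, Z}.
State Y is in {Y, Z}.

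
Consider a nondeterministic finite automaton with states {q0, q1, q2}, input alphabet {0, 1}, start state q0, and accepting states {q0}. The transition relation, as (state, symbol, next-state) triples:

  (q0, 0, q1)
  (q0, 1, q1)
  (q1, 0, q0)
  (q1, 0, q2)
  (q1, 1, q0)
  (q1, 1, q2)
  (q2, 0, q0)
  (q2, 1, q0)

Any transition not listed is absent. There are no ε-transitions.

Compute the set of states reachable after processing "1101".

Start in {q0}.
Read '1': q0→{q1}; now {q1}.
Read '1': q1→{q0, q2}; now {q0, q2}.
Read '0': q0→{q1}, q2→{q0}; now {q0, q1}.
Read '1': q0→{q1}, q1→{q0, q2}; now {q0, q1, q2}.

{q0, q1, q2}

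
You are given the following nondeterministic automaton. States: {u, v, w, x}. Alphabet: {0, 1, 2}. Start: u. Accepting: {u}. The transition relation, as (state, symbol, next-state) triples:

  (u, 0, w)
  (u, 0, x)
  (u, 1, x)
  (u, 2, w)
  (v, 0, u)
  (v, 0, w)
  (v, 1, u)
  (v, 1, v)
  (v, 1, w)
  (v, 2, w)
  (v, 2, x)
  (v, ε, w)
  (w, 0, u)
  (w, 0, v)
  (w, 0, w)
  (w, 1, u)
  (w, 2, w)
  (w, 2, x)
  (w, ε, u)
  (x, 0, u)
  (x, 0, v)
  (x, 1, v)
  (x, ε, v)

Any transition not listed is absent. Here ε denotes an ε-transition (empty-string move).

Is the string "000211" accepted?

Yes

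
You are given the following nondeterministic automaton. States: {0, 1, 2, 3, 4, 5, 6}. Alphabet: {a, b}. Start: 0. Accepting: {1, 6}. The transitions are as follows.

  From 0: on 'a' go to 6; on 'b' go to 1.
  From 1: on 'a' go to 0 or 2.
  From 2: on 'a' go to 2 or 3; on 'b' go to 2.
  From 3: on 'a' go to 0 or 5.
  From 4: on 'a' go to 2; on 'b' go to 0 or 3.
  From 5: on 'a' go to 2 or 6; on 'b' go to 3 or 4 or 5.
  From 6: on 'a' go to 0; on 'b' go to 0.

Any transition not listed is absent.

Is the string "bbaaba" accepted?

No

Start in {0}.
Read 'b': 0→{1}; now {1}.
Read 'b': 1→∅; now ∅.
The set is empty and remains empty for the remaining 4 symbols.
The final set ∅ contains no accepting state.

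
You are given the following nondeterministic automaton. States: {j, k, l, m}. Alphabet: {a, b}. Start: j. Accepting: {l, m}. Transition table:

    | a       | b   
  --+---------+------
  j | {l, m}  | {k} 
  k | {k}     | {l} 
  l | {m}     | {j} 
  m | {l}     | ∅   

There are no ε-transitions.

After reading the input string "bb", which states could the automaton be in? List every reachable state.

Start in {j}.
Read 'b': j→{k}; now {k}.
Read 'b': k→{l}; now {l}.

{l}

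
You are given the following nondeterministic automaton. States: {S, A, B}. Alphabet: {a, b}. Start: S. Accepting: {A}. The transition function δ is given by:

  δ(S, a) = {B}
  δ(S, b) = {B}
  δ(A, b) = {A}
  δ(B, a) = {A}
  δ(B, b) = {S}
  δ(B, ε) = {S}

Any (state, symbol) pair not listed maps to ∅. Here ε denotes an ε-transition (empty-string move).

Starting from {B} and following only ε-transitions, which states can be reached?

{S, B}

Begin with {B}.
ε-move B → S; add S.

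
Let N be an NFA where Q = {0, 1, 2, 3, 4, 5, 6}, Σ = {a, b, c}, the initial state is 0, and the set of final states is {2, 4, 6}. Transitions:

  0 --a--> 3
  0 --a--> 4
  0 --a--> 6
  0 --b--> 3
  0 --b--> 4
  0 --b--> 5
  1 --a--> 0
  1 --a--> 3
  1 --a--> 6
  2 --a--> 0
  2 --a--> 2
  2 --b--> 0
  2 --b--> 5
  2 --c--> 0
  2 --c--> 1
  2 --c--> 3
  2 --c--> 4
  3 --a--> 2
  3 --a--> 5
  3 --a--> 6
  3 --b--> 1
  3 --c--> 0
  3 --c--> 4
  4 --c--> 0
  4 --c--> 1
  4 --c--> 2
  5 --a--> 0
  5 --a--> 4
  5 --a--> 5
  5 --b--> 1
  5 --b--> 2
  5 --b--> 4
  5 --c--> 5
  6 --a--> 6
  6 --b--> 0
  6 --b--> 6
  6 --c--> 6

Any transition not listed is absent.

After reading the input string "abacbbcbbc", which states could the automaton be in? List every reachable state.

{0, 1, 2, 3, 4, 5, 6}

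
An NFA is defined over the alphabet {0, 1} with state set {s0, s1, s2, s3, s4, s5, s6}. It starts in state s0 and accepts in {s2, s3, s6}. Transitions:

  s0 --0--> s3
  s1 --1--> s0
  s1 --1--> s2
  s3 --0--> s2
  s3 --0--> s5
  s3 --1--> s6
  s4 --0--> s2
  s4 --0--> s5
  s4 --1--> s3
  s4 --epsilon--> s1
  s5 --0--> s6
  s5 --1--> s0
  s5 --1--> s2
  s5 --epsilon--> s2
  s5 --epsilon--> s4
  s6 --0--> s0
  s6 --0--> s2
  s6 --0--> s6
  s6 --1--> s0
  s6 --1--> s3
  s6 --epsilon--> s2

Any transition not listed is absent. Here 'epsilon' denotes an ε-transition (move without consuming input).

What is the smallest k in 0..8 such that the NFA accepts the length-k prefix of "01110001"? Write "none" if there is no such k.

1

Start in {s0}.
Read '0': {s0} → {s3}.
None of the earlier sets intersect F, but {s3} does.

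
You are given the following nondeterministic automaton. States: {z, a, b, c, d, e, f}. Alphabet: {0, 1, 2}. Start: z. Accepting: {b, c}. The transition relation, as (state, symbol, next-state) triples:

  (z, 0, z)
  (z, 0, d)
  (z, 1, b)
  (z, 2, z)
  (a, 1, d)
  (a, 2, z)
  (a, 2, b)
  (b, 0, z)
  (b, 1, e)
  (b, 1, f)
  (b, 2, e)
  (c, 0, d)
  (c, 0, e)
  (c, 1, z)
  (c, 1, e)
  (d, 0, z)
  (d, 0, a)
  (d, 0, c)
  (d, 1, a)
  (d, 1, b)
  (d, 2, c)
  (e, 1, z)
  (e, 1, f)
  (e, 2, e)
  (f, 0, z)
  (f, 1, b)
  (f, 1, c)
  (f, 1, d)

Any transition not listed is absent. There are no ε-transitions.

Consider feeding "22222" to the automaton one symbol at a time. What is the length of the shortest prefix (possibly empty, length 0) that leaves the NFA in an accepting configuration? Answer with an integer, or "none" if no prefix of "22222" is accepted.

none

Start in {z}.
Read '2': {z} → {z}.
Read '2': {z} → {z}.
Read '2': {z} → {z}.
Read '2': {z} → {z}.
Read '2': {z} → {z}.
No reachable set along the way intersects F.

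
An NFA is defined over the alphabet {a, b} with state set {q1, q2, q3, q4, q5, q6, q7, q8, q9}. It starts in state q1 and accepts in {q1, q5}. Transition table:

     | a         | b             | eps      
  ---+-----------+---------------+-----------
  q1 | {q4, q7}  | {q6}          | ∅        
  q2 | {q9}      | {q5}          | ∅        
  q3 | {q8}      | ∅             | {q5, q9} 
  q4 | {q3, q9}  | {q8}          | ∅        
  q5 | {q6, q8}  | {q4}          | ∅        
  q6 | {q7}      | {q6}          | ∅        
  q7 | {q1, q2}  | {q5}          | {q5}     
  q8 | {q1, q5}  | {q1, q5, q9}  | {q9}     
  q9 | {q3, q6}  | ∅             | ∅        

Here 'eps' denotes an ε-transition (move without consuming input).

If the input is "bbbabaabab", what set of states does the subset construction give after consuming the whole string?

{q1, q4, q5, q6, q8, q9}

Start in {q1}.
Read 'b': q1→{q6}; now {q6}.
Read 'b': q6→{q6}; now {q6}.
Read 'b': q6→{q6}; now {q6}.
Read 'a': q6→{q7}; union {q7}; ε-closure = {q5, q7}.
Read 'b': q5→{q4}, q7→{q5}; now {q4, q5}.
Read 'a': q4→{q3, q9}, q5→{q6, q8}; union {q3, q6, q8, q9}; ε-closure = {q3, q5, q6, q8, q9}.
Read 'a': q3→{q8}, q5→{q6, q8}, q6→{q7}, q8→{q1, q5}, q9→{q3, q6}; union {q1, q3, q5, q6, q7, q8}; ε-closure = {q1, q3, q5, q6, q7, q8, q9}.
Read 'b': q1→{q6}, q3→∅, q5→{q4}, q6→{q6}, q7→{q5}, q8→{q1, q5, q9}, q9→∅; now {q1, q4, q5, q6, q9}.
Read 'a': q1→{q4, q7}, q4→{q3, q9}, q5→{q6, q8}, q6→{q7}, q9→{q3, q6}; union {q3, q4, q6, q7, q8, q9}; ε-closure = {q3, q4, q5, q6, q7, q8, q9}.
Read 'b': q3→∅, q4→{q8}, q5→{q4}, q6→{q6}, q7→{q5}, q8→{q1, q5, q9}, q9→∅; now {q1, q4, q5, q6, q8, q9}.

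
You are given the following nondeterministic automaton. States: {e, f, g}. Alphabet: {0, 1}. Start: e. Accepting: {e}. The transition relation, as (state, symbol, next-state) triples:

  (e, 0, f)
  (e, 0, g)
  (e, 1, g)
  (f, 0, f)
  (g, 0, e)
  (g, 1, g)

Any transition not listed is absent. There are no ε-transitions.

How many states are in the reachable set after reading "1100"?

Start in {e}.
Read '1': e→{g}; now {g}.
Read '1': g→{g}; now {g}.
Read '0': g→{e}; now {e}.
Read '0': e→{f, g}; now {f, g}.
That set has 2 states.

2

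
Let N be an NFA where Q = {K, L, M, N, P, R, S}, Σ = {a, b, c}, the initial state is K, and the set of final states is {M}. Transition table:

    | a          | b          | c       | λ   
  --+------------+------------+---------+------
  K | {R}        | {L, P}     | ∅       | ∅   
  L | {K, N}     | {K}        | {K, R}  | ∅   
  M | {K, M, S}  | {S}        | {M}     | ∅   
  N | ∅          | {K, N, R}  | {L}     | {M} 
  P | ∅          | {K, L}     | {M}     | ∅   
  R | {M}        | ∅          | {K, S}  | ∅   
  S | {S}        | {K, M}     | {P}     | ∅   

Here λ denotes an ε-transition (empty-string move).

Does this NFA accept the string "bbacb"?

Yes

Start in {K}.
Read 'b': K→{L, P}; now {L, P}.
Read 'b': L→{K}, P→{K, L}; now {K, L}.
Read 'a': K→{R}, L→{K, N}; union {K, N, R}; ε-closure = {K, M, N, R}.
Read 'c': K→∅, M→{M}, N→{L}, R→{K, S}; now {K, L, M, S}.
Read 'b': K→{L, P}, L→{K}, M→{S}, S→{K, M}; now {K, L, M, P, S}.
The final set {K, L, M, P, S} contains the accepting state M.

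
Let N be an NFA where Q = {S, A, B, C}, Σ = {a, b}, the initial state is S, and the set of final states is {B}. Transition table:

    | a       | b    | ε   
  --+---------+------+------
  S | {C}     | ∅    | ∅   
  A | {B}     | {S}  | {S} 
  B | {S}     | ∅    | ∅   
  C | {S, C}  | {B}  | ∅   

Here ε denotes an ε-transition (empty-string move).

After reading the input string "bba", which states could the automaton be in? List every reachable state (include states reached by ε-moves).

∅

Start in {S}.
Read 'b': {S} → ∅.
The set is empty and remains empty for the remaining 2 symbols.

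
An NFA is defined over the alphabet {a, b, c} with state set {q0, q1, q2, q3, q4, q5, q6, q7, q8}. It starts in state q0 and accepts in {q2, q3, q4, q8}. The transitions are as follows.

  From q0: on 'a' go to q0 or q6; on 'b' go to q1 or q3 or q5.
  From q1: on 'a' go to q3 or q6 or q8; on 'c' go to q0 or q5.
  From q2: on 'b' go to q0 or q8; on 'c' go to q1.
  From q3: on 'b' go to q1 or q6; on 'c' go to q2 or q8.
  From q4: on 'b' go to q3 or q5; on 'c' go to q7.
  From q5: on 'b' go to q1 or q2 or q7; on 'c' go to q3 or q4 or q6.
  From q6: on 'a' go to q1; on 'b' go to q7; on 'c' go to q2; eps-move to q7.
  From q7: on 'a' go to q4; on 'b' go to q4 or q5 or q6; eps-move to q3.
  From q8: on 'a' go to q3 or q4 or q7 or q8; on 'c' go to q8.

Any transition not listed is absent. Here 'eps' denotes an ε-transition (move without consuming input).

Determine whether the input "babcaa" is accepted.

Yes

Start in {q0}.
Read 'b': q0→{q1, q3, q5}; now {q1, q3, q5}.
Read 'a': q1→{q3, q6, q8}, q3→∅, q5→∅; union {q3, q6, q8}; ε-closure = {q3, q6, q7, q8}.
Read 'b': q3→{q1, q6}, q6→{q7}, q7→{q4, q5, q6}, q8→∅; union {q1, q4, q5, q6, q7}; ε-closure = {q1, q3, q4, q5, q6, q7}.
Read 'c': q1→{q0, q5}, q3→{q2, q8}, q4→{q7}, q5→{q3, q4, q6}, q6→{q2}, q7→∅; now {q0, q2, q3, q4, q5, q6, q7, q8}.
Read 'a': q0→{q0, q6}, q2→∅, q3→∅, q4→∅, q5→∅, q6→{q1}, q7→{q4}, q8→{q3, q4, q7, q8}; now {q0, q1, q3, q4, q6, q7, q8}.
Read 'a': q0→{q0, q6}, q1→{q3, q6, q8}, q3→∅, q4→∅, q6→{q1}, q7→{q4}, q8→{q3, q4, q7, q8}; now {q0, q1, q3, q4, q6, q7, q8}.
The final set {q0, q1, q3, q4, q6, q7, q8} contains the accepting states q3, q4, q8.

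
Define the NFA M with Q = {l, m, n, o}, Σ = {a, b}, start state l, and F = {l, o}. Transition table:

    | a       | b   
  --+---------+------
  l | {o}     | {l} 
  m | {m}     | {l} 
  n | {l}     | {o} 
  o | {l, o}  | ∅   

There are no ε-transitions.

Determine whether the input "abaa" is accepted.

No

Start in {l}.
Read 'a': l→{o}; now {o}.
Read 'b': o→∅; now ∅.
The set is empty and remains empty for the remaining 2 symbols.
The final set ∅ contains no accepting state.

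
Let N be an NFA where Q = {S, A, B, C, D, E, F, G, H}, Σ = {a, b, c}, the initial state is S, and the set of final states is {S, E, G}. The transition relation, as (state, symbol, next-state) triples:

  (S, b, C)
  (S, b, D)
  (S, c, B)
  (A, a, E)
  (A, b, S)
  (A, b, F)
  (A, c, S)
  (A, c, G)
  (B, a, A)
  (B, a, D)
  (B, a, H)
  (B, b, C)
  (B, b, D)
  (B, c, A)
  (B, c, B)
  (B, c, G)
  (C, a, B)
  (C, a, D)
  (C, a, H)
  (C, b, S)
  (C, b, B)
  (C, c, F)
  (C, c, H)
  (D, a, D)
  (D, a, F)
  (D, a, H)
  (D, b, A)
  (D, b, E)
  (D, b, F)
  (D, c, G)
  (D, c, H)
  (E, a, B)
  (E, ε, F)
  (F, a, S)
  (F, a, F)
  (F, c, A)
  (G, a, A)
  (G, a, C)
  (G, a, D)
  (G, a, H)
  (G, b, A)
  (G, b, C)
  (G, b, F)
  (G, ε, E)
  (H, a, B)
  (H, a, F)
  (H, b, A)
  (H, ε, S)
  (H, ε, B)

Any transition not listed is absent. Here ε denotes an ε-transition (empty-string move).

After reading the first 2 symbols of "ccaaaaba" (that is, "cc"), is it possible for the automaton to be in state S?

Start in {S}.
Read 'c': S→{B}; now {B}.
Read 'c': B→{A, B, G}; union {A, B, G}; ε-closure = {A, B, E, F, G}.
State S is not in {A, B, E, F, G}.

No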